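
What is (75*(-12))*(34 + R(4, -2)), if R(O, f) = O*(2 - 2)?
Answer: -30600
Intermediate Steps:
R(O, f) = 0 (R(O, f) = O*0 = 0)
(75*(-12))*(34 + R(4, -2)) = (75*(-12))*(34 + 0) = -900*34 = -30600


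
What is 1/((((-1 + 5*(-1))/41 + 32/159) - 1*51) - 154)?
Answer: -6519/1336037 ≈ -0.0048794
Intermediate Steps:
1/((((-1 + 5*(-1))/41 + 32/159) - 1*51) - 154) = 1/((((-1 - 5)*(1/41) + 32*(1/159)) - 51) - 154) = 1/(((-6*1/41 + 32/159) - 51) - 154) = 1/(((-6/41 + 32/159) - 51) - 154) = 1/((358/6519 - 51) - 154) = 1/(-332111/6519 - 154) = 1/(-1336037/6519) = -6519/1336037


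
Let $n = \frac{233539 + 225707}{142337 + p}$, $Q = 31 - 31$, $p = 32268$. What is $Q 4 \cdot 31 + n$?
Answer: $\frac{459246}{174605} \approx 2.6302$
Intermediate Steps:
$Q = 0$
$n = \frac{459246}{174605}$ ($n = \frac{233539 + 225707}{142337 + 32268} = \frac{459246}{174605} \approx 2.6302$)
$Q 4 \cdot 31 + n = 0 \cdot 4 \cdot 31 + \frac{459246}{174605} = 0 \cdot 31 + \frac{459246}{174605} = 0 + \frac{459246}{174605} = \frac{459246}{174605}$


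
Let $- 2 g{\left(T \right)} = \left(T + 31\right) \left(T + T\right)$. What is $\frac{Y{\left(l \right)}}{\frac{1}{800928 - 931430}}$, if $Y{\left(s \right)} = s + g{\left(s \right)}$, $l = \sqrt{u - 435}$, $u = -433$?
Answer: $-113275736 + 7830120 i \sqrt{217} \approx -1.1328 \cdot 10^{8} + 1.1534 \cdot 10^{8} i$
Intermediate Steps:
$g{\left(T \right)} = - T \left(31 + T\right)$ ($g{\left(T \right)} = - \frac{\left(T + 31\right) \left(T + T\right)}{2} = - \frac{\left(31 + T\right) 2 T}{2} = - \frac{2 T \left(31 + T\right)}{2} = - T \left(31 + T\right)$)
$l = 2 i \sqrt{217}$ ($l = \sqrt{-433 - 435} = \sqrt{-868} = 2 i \sqrt{217} \approx 29.462 i$)
$Y{\left(s \right)} = s - s \left(31 + s\right)$
$\frac{Y{\left(l \right)}}{\frac{1}{800928 - 931430}} = \frac{2 i \sqrt{217} \left(-30 - 2 i \sqrt{217}\right)}{\frac{1}{800928 - 931430}} = \frac{2 i \sqrt{217} \left(-30 - 2 i \sqrt{217}\right)}{\frac{1}{-130502}} = \frac{2 i \sqrt{217} \left(-30 - 2 i \sqrt{217}\right)}{- \frac{1}{130502}} = 2 i \sqrt{217} \left(-30 - 2 i \sqrt{217}\right) \left(-130502\right) = - 261004 i \sqrt{217} \left(-30 - 2 i \sqrt{217}\right)$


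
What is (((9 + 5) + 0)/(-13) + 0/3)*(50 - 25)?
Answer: -350/13 ≈ -26.923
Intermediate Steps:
(((9 + 5) + 0)/(-13) + 0/3)*(50 - 25) = ((14 + 0)*(-1/13) + 0*(⅓))*25 = (14*(-1/13) + 0)*25 = (-14/13 + 0)*25 = -14/13*25 = -350/13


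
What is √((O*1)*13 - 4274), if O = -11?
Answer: I*√4417 ≈ 66.461*I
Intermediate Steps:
√((O*1)*13 - 4274) = √(-11*1*13 - 4274) = √(-11*13 - 4274) = √(-143 - 4274) = √(-4417) = I*√4417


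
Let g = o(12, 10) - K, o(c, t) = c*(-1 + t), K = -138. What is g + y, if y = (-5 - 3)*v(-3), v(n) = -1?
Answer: 254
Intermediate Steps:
y = 8 (y = (-5 - 3)*(-1) = -8*(-1) = 8)
g = 246 (g = 12*(-1 + 10) - 1*(-138) = 12*9 + 138 = 108 + 138 = 246)
g + y = 246 + 8 = 254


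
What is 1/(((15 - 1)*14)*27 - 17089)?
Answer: -1/11797 ≈ -8.4767e-5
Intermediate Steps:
1/(((15 - 1)*14)*27 - 17089) = 1/((14*14)*27 - 17089) = 1/(196*27 - 17089) = 1/(5292 - 17089) = 1/(-11797) = -1/11797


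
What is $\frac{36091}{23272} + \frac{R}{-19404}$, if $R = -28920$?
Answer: $\frac{114444667}{37630824} \approx 3.0412$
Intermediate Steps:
$\frac{36091}{23272} + \frac{R}{-19404} = \frac{36091}{23272} - \frac{28920}{-19404} = 36091 \cdot \frac{1}{23272} - - \frac{2410}{1617} = \frac{36091}{23272} + \frac{2410}{1617} = \frac{114444667}{37630824}$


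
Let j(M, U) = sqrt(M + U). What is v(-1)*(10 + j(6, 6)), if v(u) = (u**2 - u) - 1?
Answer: 10 + 2*sqrt(3) ≈ 13.464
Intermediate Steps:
v(u) = -1 + u**2 - u
v(-1)*(10 + j(6, 6)) = (-1 + (-1)**2 - 1*(-1))*(10 + sqrt(6 + 6)) = (-1 + 1 + 1)*(10 + sqrt(12)) = 1*(10 + 2*sqrt(3)) = 10 + 2*sqrt(3)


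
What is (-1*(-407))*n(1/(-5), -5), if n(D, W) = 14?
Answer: 5698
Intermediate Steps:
(-1*(-407))*n(1/(-5), -5) = -1*(-407)*14 = 407*14 = 5698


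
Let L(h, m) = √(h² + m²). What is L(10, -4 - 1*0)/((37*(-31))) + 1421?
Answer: 1421 - 2*√29/1147 ≈ 1421.0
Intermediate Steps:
L(10, -4 - 1*0)/((37*(-31))) + 1421 = √(10² + (-4 - 1*0)²)/((37*(-31))) + 1421 = √(100 + (-4 + 0)²)/(-1147) + 1421 = -√(100 + (-4)²)/1147 + 1421 = -√(100 + 16)/1147 + 1421 = -2*√29/1147 + 1421 = 1421 - 2*√29/1147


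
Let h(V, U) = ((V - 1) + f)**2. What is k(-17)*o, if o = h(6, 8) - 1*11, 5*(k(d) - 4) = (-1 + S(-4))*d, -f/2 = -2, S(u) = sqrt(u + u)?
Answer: 518 - 476*I*sqrt(2) ≈ 518.0 - 673.17*I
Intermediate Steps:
S(u) = sqrt(2)*sqrt(u) (S(u) = sqrt(2*u) = sqrt(2)*sqrt(u))
f = 4 (f = -2*(-2) = 4)
k(d) = 4 + d*(-1 + 2*I*sqrt(2))/5 (k(d) = 4 + ((-1 + sqrt(2)*sqrt(-4))*d)/5 = 4 + ((-1 + sqrt(2)*(2*I))*d)/5 = 4 + ((-1 + 2*I*sqrt(2))*d)/5 = 4 + (d*(-1 + 2*I*sqrt(2)))/5 = 4 + d*(-1 + 2*I*sqrt(2))/5)
h(V, U) = (3 + V)**2 (h(V, U) = ((V - 1) + 4)**2 = ((-1 + V) + 4)**2 = (3 + V)**2)
o = 70 (o = (3 + 6)**2 - 1*11 = 9**2 - 11 = 81 - 11 = 70)
k(-17)*o = (4 - 1/5*(-17) + (2/5)*I*(-17)*sqrt(2))*70 = (4 + 17/5 - 34*I*sqrt(2)/5)*70 = (37/5 - 34*I*sqrt(2)/5)*70 = 518 - 476*I*sqrt(2)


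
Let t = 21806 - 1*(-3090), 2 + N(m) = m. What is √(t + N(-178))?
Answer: 2*√6179 ≈ 157.21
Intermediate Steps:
N(m) = -2 + m
t = 24896 (t = 21806 + 3090 = 24896)
√(t + N(-178)) = √(24896 + (-2 - 178)) = √(24896 - 180) = √24716 = 2*√6179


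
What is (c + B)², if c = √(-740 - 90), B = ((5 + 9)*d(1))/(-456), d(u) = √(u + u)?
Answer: -21573311/25992 - 7*I*√415/57 ≈ -830.0 - 2.5018*I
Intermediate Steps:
d(u) = √2*√u (d(u) = √(2*u) = √2*√u)
B = -7*√2/228 (B = ((5 + 9)*(√2*√1))/(-456) = (14*(√2*1))*(-1/456) = (14*√2)*(-1/456) = -7*√2/228 ≈ -0.043419)
c = I*√830 (c = √(-830) = I*√830 ≈ 28.81*I)
(c + B)² = (I*√830 - 7*√2/228)² = (-7*√2/228 + I*√830)²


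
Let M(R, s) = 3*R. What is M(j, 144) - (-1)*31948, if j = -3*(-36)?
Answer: 32272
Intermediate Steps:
j = 108
M(j, 144) - (-1)*31948 = 3*108 - (-1)*31948 = 324 - 1*(-31948) = 324 + 31948 = 32272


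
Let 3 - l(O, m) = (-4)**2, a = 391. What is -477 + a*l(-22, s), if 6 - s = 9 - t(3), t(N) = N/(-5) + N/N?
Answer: -5560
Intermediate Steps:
t(N) = 1 - N/5 (t(N) = N*(-1/5) + 1 = -N/5 + 1 = 1 - N/5)
s = -13/5 (s = 6 - (9 - (1 - 1/5*3)) = 6 - (9 - (1 - 3/5)) = 6 - (9 - 1*2/5) = 6 - (9 - 2/5) = 6 - 1*43/5 = 6 - 43/5 = -13/5 ≈ -2.6000)
l(O, m) = -13 (l(O, m) = 3 - 1*(-4)**2 = 3 - 1*16 = 3 - 16 = -13)
-477 + a*l(-22, s) = -477 + 391*(-13) = -477 - 5083 = -5560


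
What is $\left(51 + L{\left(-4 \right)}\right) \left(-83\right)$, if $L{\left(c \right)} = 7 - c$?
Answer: $-5146$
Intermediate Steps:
$\left(51 + L{\left(-4 \right)}\right) \left(-83\right) = \left(51 + \left(7 - -4\right)\right) \left(-83\right) = \left(51 + \left(7 + 4\right)\right) \left(-83\right) = \left(51 + 11\right) \left(-83\right) = 62 \left(-83\right) = -5146$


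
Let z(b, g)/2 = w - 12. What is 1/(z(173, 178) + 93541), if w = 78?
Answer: 1/93673 ≈ 1.0675e-5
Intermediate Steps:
z(b, g) = 132 (z(b, g) = 2*(78 - 12) = 2*66 = 132)
1/(z(173, 178) + 93541) = 1/(132 + 93541) = 1/93673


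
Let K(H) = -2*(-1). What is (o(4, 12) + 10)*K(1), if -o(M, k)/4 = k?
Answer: -76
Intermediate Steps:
o(M, k) = -4*k
K(H) = 2
(o(4, 12) + 10)*K(1) = (-4*12 + 10)*2 = (-48 + 10)*2 = -38*2 = -76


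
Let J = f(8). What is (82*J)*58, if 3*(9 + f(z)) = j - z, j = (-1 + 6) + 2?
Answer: -133168/3 ≈ -44389.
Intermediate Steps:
j = 7 (j = 5 + 2 = 7)
f(z) = -20/3 - z/3 (f(z) = -9 + (7 - z)/3 = -9 + (7/3 - z/3) = -20/3 - z/3)
J = -28/3 (J = -20/3 - ⅓*8 = -20/3 - 8/3 = -28/3 ≈ -9.3333)
(82*J)*58 = (82*(-28/3))*58 = -2296/3*58 = -133168/3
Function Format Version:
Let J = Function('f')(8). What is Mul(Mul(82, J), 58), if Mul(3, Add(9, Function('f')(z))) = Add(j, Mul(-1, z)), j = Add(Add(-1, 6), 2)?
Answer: Rational(-133168, 3) ≈ -44389.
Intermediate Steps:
j = 7 (j = Add(5, 2) = 7)
Function('f')(z) = Add(Rational(-20, 3), Mul(Rational(-1, 3), z)) (Function('f')(z) = Add(-9, Mul(Rational(1, 3), Add(7, Mul(-1, z)))) = Add(-9, Add(Rational(7, 3), Mul(Rational(-1, 3), z))) = Add(Rational(-20, 3), Mul(Rational(-1, 3), z)))
J = Rational(-28, 3) (J = Add(Rational(-20, 3), Mul(Rational(-1, 3), 8)) = Add(Rational(-20, 3), Rational(-8, 3)) = Rational(-28, 3) ≈ -9.3333)
Mul(Mul(82, J), 58) = Mul(Mul(82, Rational(-28, 3)), 58) = Mul(Rational(-2296, 3), 58) = Rational(-133168, 3)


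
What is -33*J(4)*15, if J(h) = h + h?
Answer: -3960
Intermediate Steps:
J(h) = 2*h
-33*J(4)*15 = -66*4*15 = -33*8*15 = -264*15 = -3960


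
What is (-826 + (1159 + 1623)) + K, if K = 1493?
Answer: 3449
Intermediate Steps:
(-826 + (1159 + 1623)) + K = (-826 + (1159 + 1623)) + 1493 = (-826 + 2782) + 1493 = 1956 + 1493 = 3449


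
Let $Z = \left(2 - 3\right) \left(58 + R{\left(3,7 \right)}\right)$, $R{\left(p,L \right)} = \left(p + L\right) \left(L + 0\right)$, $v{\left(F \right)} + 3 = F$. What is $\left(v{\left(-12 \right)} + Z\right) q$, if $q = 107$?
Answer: $-15301$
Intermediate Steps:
$v{\left(F \right)} = -3 + F$
$R{\left(p,L \right)} = L \left(L + p\right)$ ($R{\left(p,L \right)} = \left(L + p\right) L = L \left(L + p\right)$)
$Z = -128$ ($Z = \left(2 - 3\right) \left(58 + 7 \left(7 + 3\right)\right) = - (58 + 7 \cdot 10) = - (58 + 70) = \left(-1\right) 128 = -128$)
$\left(v{\left(-12 \right)} + Z\right) q = \left(\left(-3 - 12\right) - 128\right) 107 = \left(-15 - 128\right) 107 = \left(-143\right) 107 = -15301$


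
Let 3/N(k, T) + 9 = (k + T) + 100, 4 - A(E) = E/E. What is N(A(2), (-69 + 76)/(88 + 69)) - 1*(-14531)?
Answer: 214550686/14765 ≈ 14531.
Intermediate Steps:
A(E) = 3 (A(E) = 4 - E/E = 4 - 1*1 = 4 - 1 = 3)
N(k, T) = 3/(91 + T + k) (N(k, T) = 3/(-9 + ((k + T) + 100)) = 3/(-9 + ((T + k) + 100)) = 3/(-9 + (100 + T + k)) = 3/(91 + T + k))
N(A(2), (-69 + 76)/(88 + 69)) - 1*(-14531) = 3/(91 + (-69 + 76)/(88 + 69) + 3) - 1*(-14531) = 3/(91 + 7/157 + 3) + 14531 = 3/(14765/157) + 14531 = 3*(157/14765) + 14531 = 471/14765 + 14531 = 214550686/14765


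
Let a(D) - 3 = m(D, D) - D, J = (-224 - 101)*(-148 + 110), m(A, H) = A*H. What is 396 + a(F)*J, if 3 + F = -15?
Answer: 4261146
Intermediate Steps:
F = -18 (F = -3 - 15 = -18)
J = 12350 (J = -325*(-38) = 12350)
a(D) = 3 + D² - D (a(D) = 3 + (D*D - D) = 3 + (D² - D) = 3 + D² - D)
396 + a(F)*J = 396 + (3 + (-18)² - 1*(-18))*12350 = 396 + (3 + 324 + 18)*12350 = 396 + 345*12350 = 396 + 4260750 = 4261146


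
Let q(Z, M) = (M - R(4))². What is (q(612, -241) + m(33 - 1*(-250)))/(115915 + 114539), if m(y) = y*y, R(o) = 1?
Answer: 138653/230454 ≈ 0.60165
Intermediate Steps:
m(y) = y²
q(Z, M) = (-1 + M)² (q(Z, M) = (M - 1*1)² = (M - 1)² = (-1 + M)²)
(q(612, -241) + m(33 - 1*(-250)))/(115915 + 114539) = ((-1 - 241)² + (33 - 1*(-250))²)/(115915 + 114539) = ((-242)² + (33 + 250)²)/230454 = (58564 + 283²)*(1/230454) = (58564 + 80089)*(1/230454) = 138653*(1/230454) = 138653/230454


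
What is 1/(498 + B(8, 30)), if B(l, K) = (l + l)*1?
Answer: 1/514 ≈ 0.0019455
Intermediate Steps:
B(l, K) = 2*l (B(l, K) = (2*l)*1 = 2*l)
1/(498 + B(8, 30)) = 1/(498 + 2*8) = 1/(498 + 16) = 1/514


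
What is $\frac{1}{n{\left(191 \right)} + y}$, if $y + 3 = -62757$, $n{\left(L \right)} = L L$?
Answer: $- \frac{1}{26279} \approx -3.8053 \cdot 10^{-5}$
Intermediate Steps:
$n{\left(L \right)} = L^{2}$
$y = -62760$ ($y = -3 - 62757 = -62760$)
$\frac{1}{n{\left(191 \right)} + y} = \frac{1}{191^{2} - 62760} = \frac{1}{36481 - 62760} = \frac{1}{-26279} = - \frac{1}{26279}$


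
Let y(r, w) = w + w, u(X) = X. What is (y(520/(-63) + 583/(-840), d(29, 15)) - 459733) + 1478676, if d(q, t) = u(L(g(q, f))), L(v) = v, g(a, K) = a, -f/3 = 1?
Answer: 1019001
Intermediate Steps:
f = -3 (f = -3*1 = -3)
d(q, t) = q
y(r, w) = 2*w
(y(520/(-63) + 583/(-840), d(29, 15)) - 459733) + 1478676 = (2*29 - 459733) + 1478676 = (58 - 459733) + 1478676 = -459675 + 1478676 = 1019001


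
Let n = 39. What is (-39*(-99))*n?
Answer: 150579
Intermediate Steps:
(-39*(-99))*n = -39*(-99)*39 = 3861*39 = 150579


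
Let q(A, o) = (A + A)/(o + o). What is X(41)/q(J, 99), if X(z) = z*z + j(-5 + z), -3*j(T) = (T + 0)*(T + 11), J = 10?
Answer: 110583/10 ≈ 11058.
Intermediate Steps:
q(A, o) = A/o (q(A, o) = (2*A)/((2*o)) = (2*A)*(1/(2*o)) = A/o)
j(T) = -T*(11 + T)/3 (j(T) = -(T + 0)*(T + 11)/3 = -T*(11 + T)/3)
X(z) = z**2 - (-5 + z)*(6 + z)/3 (X(z) = z*z - (-5 + z)*(11 + (-5 + z))/3 = z**2 - (-5 + z)*(6 + z)/3)
X(41)/q(J, 99) = (10 - 1/3*41 + (2/3)*41**2)/((10/99)) = (10 - 41/3 + (2/3)*1681)/((10*(1/99))) = (10 - 41/3 + 3362/3)/(10/99) = 1117*(99/10) = 110583/10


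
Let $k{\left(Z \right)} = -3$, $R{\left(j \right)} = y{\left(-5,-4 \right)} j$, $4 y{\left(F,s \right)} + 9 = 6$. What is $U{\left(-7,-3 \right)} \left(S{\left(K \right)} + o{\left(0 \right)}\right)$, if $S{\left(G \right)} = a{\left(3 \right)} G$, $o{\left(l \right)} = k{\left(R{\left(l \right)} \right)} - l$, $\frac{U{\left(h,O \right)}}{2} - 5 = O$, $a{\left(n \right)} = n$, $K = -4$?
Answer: $-60$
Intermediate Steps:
$y{\left(F,s \right)} = - \frac{3}{4}$ ($y{\left(F,s \right)} = - \frac{9}{4} + \frac{1}{4} \cdot 6 = - \frac{9}{4} + \frac{3}{2} = - \frac{3}{4}$)
$R{\left(j \right)} = - \frac{3 j}{4}$
$U{\left(h,O \right)} = 10 + 2 O$
$o{\left(l \right)} = -3 - l$
$S{\left(G \right)} = 3 G$
$U{\left(-7,-3 \right)} \left(S{\left(K \right)} + o{\left(0 \right)}\right) = \left(10 + 2 \left(-3\right)\right) \left(3 \left(-4\right) - 3\right) = \left(10 - 6\right) \left(-12 + \left(-3 + 0\right)\right) = 4 \left(-12 - 3\right) = 4 \left(-15\right) = -60$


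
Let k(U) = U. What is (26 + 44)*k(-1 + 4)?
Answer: 210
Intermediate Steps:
(26 + 44)*k(-1 + 4) = (26 + 44)*(-1 + 4) = 70*3 = 210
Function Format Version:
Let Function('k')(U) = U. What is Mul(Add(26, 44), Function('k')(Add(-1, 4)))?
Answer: 210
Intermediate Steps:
Mul(Add(26, 44), Function('k')(Add(-1, 4))) = Mul(Add(26, 44), Add(-1, 4)) = Mul(70, 3) = 210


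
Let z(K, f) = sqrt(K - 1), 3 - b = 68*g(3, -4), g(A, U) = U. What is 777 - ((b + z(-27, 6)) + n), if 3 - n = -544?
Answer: -45 - 2*I*sqrt(7) ≈ -45.0 - 5.2915*I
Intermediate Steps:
n = 547 (n = 3 - 1*(-544) = 3 + 544 = 547)
b = 275 (b = 3 - 68*(-4) = 3 - 1*(-272) = 3 + 272 = 275)
z(K, f) = sqrt(-1 + K)
777 - ((b + z(-27, 6)) + n) = 777 - ((275 + sqrt(-1 - 27)) + 547) = 777 - ((275 + sqrt(-28)) + 547) = 777 - ((275 + 2*I*sqrt(7)) + 547) = 777 - (822 + 2*I*sqrt(7)) = 777 + (-822 - 2*I*sqrt(7)) = -45 - 2*I*sqrt(7)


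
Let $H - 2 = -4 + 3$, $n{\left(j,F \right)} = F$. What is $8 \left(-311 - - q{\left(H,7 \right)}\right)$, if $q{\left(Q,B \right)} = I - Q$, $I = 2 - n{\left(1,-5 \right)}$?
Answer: $-2440$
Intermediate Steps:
$H = 1$ ($H = 2 + \left(-4 + 3\right) = 2 - 1 = 1$)
$I = 7$ ($I = 2 - -5 = 2 + 5 = 7$)
$q{\left(Q,B \right)} = 7 - Q$
$8 \left(-311 - - q{\left(H,7 \right)}\right) = 8 \left(-311 + \left(\left(7 - 1\right) - 0\right)\right) = 8 \left(-311 + \left(\left(7 - 1\right) + 0\right)\right) = 8 \left(-311 + \left(6 + 0\right)\right) = 8 \left(-311 + 6\right) = 8 \left(-305\right) = -2440$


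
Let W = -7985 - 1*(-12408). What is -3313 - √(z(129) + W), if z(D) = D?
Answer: -3313 - 2*√1138 ≈ -3380.5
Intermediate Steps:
W = 4423 (W = -7985 + 12408 = 4423)
-3313 - √(z(129) + W) = -3313 - √(129 + 4423) = -3313 - √4552 = -3313 - 2*√1138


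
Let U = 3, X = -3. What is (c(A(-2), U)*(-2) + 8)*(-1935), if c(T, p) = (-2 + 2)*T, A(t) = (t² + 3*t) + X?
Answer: -15480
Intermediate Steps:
A(t) = -3 + t² + 3*t (A(t) = (t² + 3*t) - 3 = -3 + t² + 3*t)
c(T, p) = 0 (c(T, p) = 0*T = 0)
(c(A(-2), U)*(-2) + 8)*(-1935) = (0*(-2) + 8)*(-1935) = (0 + 8)*(-1935) = 8*(-1935) = -15480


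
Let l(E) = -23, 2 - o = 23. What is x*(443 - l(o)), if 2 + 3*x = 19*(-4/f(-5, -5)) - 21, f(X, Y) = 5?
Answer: -89006/15 ≈ -5933.7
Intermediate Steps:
o = -21 (o = 2 - 1*23 = 2 - 23 = -21)
x = -191/15 (x = -⅔ + (19*(-4/5) - 21)/3 = -⅔ + (19*(-4*⅕) - 21)/3 = -⅔ + (19*(-⅘) - 21)/3 = -⅔ + (-76/5 - 21)/3 = -⅔ + (⅓)*(-181/5) = -⅔ - 181/15 = -191/15 ≈ -12.733)
x*(443 - l(o)) = -191*(443 - 1*(-23))/15 = -191*(443 + 23)/15 = -191/15*466 = -89006/15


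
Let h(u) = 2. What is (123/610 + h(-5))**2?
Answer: 1803649/372100 ≈ 4.8472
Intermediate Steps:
(123/610 + h(-5))**2 = (123/610 + 2)**2 = (1343/610)**2 = 1803649/372100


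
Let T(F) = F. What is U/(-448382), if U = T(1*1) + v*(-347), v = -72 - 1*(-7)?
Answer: -11278/224191 ≈ -0.050305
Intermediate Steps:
v = -65 (v = -72 + 7 = -65)
U = 22556 (U = 1*1 - 65*(-347) = 1 + 22555 = 22556)
U/(-448382) = 22556/(-448382) = 22556*(-1/448382) = -11278/224191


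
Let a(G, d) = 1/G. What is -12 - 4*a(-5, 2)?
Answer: -56/5 ≈ -11.200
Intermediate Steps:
-12 - 4*a(-5, 2) = -12 - 4/(-5) = -12 - 4*(-⅕) = -12 + ⅘ = -56/5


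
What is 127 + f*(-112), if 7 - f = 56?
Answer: 5615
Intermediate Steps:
f = -49 (f = 7 - 1*56 = 7 - 56 = -49)
127 + f*(-112) = 127 - 49*(-112) = 127 + 5488 = 5615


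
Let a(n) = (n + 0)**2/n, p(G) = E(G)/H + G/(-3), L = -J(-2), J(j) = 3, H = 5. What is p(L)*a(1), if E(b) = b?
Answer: 2/5 ≈ 0.40000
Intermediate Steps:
L = -3 (L = -1*3 = -3)
p(G) = -2*G/15 (p(G) = G/5 + G/(-3) = G*(1/5) + G*(-1/3) = G/5 - G/3 = -2*G/15)
a(n) = n (a(n) = n**2/n = n)
p(L)*a(1) = -2/15*(-3)*1 = (2/5)*1 = 2/5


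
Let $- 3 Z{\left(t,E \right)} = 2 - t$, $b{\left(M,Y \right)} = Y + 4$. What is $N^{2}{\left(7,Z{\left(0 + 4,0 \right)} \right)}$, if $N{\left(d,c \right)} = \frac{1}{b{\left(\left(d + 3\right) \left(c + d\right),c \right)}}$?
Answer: $\frac{9}{196} \approx 0.045918$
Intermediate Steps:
$b{\left(M,Y \right)} = 4 + Y$
$Z{\left(t,E \right)} = - \frac{2}{3} + \frac{t}{3}$ ($Z{\left(t,E \right)} = - \frac{2 - t}{3} = - \frac{2}{3} + \frac{t}{3}$)
$N{\left(d,c \right)} = \frac{1}{4 + c}$
$N^{2}{\left(7,Z{\left(0 + 4,0 \right)} \right)} = \left(\frac{1}{4 - \left(\frac{2}{3} - \frac{0 + 4}{3}\right)}\right)^{2} = \left(\frac{1}{4 + \left(- \frac{2}{3} + \frac{1}{3} \cdot 4\right)}\right)^{2} = \left(\frac{1}{4 + \left(- \frac{2}{3} + \frac{4}{3}\right)}\right)^{2} = \left(\frac{1}{4 + \frac{2}{3}}\right)^{2} = \left(\frac{1}{\frac{14}{3}}\right)^{2} = \left(\frac{3}{14}\right)^{2} = \frac{9}{196}$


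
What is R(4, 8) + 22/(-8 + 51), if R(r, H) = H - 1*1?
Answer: 323/43 ≈ 7.5116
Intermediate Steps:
R(r, H) = -1 + H (R(r, H) = H - 1 = -1 + H)
R(4, 8) + 22/(-8 + 51) = (-1 + 8) + 22/(-8 + 51) = 7 + 22/43 = 323/43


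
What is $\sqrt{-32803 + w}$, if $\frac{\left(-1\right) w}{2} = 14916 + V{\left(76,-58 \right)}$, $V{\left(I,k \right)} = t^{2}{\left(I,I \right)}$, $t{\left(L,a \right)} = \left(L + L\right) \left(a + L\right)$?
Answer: $i \sqrt{1067652267} \approx 32675.0 i$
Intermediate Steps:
$t{\left(L,a \right)} = 2 L \left(L + a\right)$
$V{\left(I,k \right)} = 16 I^{4}$ ($V{\left(I,k \right)} = \left(2 I \left(I + I\right)\right)^{2} = \left(2 I 2 I\right)^{2} = \left(4 I^{2}\right)^{2} = 16 I^{4}$)
$w = -1067619464$ ($w = - 2 \left(14916 + 16 \cdot 76^{4}\right) = - 2 \left(14916 + 16 \cdot 33362176\right) = - 2 \left(14916 + 533794816\right) = \left(-2\right) 533809732 = -1067619464$)
$\sqrt{-32803 + w} = \sqrt{-32803 - 1067619464} = \sqrt{-1067652267} = i \sqrt{1067652267}$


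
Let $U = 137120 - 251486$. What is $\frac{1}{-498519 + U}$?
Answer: $- \frac{1}{612885} \approx -1.6316 \cdot 10^{-6}$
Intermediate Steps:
$U = -114366$ ($U = 137120 - 251486 = -114366$)
$\frac{1}{-498519 + U} = \frac{1}{-498519 - 114366} = \frac{1}{-612885} = - \frac{1}{612885}$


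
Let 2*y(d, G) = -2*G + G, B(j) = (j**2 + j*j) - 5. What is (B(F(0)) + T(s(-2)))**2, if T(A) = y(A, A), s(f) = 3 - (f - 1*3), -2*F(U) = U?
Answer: 81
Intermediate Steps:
F(U) = -U/2
s(f) = 6 - f (s(f) = 3 - (f - 3) = 3 - (-3 + f) = 3 + (3 - f) = 6 - f)
B(j) = -5 + 2*j**2 (B(j) = (j**2 + j**2) - 5 = 2*j**2 - 5 = -5 + 2*j**2)
y(d, G) = -G/2 (y(d, G) = (-2*G + G)/2 = (-G)/2 = -G/2)
T(A) = -A/2
(B(F(0)) + T(s(-2)))**2 = ((-5 + 2*(-1/2*0)**2) - (6 - 1*(-2))/2)**2 = ((-5 + 2*0**2) - (6 + 2)/2)**2 = ((-5 + 2*0) - 1/2*8)**2 = ((-5 + 0) - 4)**2 = (-5 - 4)**2 = (-9)**2 = 81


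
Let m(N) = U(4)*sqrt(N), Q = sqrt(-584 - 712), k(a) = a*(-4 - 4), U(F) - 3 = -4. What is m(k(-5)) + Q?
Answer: -2*sqrt(10) + 36*I ≈ -6.3246 + 36.0*I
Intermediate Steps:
U(F) = -1 (U(F) = 3 - 4 = -1)
k(a) = -8*a (k(a) = a*(-8) = -8*a)
Q = 36*I (Q = sqrt(-1296) = 36*I ≈ 36.0*I)
m(N) = -sqrt(N)
m(k(-5)) + Q = -sqrt(-8*(-5)) + 36*I = -sqrt(40) + 36*I = -2*sqrt(10) + 36*I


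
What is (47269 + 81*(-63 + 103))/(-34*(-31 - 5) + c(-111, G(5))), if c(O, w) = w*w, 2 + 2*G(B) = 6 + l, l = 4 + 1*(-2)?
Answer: 50509/1233 ≈ 40.964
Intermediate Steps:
l = 2 (l = 4 - 2 = 2)
G(B) = 3 (G(B) = -1 + (6 + 2)/2 = -1 + (½)*8 = -1 + 4 = 3)
c(O, w) = w²
(47269 + 81*(-63 + 103))/(-34*(-31 - 5) + c(-111, G(5))) = (47269 + 81*(-63 + 103))/(-34*(-31 - 5) + 3²) = (47269 + 81*40)/(-34*(-36) + 9) = (47269 + 3240)/(1224 + 9) = 50509/1233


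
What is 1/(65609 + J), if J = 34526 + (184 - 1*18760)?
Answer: 1/81559 ≈ 1.2261e-5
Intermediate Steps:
J = 15950 (J = 34526 + (184 - 18760) = 34526 - 18576 = 15950)
1/(65609 + J) = 1/(65609 + 15950) = 1/81559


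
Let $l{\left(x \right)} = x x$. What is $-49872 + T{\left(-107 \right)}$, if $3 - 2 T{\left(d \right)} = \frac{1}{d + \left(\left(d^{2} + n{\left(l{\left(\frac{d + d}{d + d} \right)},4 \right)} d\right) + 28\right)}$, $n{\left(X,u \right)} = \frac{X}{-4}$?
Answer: $- \frac{4546892971}{91174} \approx -49871.0$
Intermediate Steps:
$l{\left(x \right)} = x^{2}$
$n{\left(X,u \right)} = - \frac{X}{4}$ ($n{\left(X,u \right)} = X \left(- \frac{1}{4}\right) = - \frac{X}{4}$)
$T{\left(d \right)} = \frac{3}{2} - \frac{1}{2 \left(28 + d^{2} + \frac{3 d}{4}\right)}$ ($T{\left(d \right)} = \frac{3}{2} - \frac{1}{2 \left(d + \left(\left(d^{2} + - \frac{\left(\frac{d + d}{d + d}\right)^{2}}{4} d\right) + 28\right)\right)} = \frac{3}{2} - \frac{1}{2 \left(d + \left(\left(d^{2} + - \frac{\left(\frac{2 d}{2 d}\right)^{2}}{4} d\right) + 28\right)\right)} = \frac{3}{2} - \frac{1}{2 \left(d + \left(\left(d^{2} + - \frac{\left(2 d \frac{1}{2 d}\right)^{2}}{4} d\right) + 28\right)\right)} = \frac{3}{2} - \frac{1}{2 \left(d + \left(\left(d^{2} + - \frac{1^{2}}{4} d\right) + 28\right)\right)} = \frac{3}{2} - \frac{1}{2 \left(d + \left(\left(d^{2} + \left(- \frac{1}{4}\right) 1 d\right) + 28\right)\right)} = \frac{3}{2} - \frac{1}{2 \left(d + \left(\left(d^{2} - \frac{d}{4}\right) + 28\right)\right)} = \frac{3}{2} - \frac{1}{2 \left(d + \left(28 + d^{2} - \frac{d}{4}\right)\right)} = \frac{3}{2} - \frac{1}{2 \left(28 + d^{2} + \frac{3 d}{4}\right)}$)
$-49872 + T{\left(-107 \right)} = -49872 + \frac{332 + 9 \left(-107\right) + 12 \left(-107\right)^{2}}{2 \left(112 + 3 \left(-107\right) + 4 \left(-107\right)^{2}\right)} = -49872 + \frac{332 - 963 + 12 \cdot 11449}{2 \left(112 - 321 + 4 \cdot 11449\right)} = -49872 + \frac{332 - 963 + 137388}{2 \left(112 - 321 + 45796\right)} = -49872 + \frac{1}{2} \cdot \frac{1}{45587} \cdot 136757 = -49872 + \frac{136757}{91174} = - \frac{4546892971}{91174}$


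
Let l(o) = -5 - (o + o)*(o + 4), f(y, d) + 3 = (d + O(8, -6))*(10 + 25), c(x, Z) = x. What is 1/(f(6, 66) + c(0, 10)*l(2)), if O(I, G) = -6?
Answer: 1/2097 ≈ 0.00047687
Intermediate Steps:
f(y, d) = -213 + 35*d (f(y, d) = -3 + (d - 6)*(10 + 25) = -3 + (-6 + d)*35 = -3 + (-210 + 35*d) = -213 + 35*d)
l(o) = -5 - 2*o*(4 + o)
1/(f(6, 66) + c(0, 10)*l(2)) = 1/((-213 + 35*66) + 0*(-5 - 8*2 - 2*2²)) = 1/((-213 + 2310) + 0*(-5 - 16 - 2*4)) = 1/(2097 + 0*(-5 - 16 - 8)) = 1/(2097 + 0*(-29)) = 1/(2097 + 0) = 1/2097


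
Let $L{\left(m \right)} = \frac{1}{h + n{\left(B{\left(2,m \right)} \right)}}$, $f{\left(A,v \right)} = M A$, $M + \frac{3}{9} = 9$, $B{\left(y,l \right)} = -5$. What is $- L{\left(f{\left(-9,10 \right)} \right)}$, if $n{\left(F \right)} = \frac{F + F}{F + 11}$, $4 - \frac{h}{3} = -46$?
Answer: $- \frac{3}{445} \approx -0.0067416$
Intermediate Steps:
$h = 150$ ($h = 12 - -138 = 12 + 138 = 150$)
$n{\left(F \right)} = \frac{2 F}{11 + F}$
$M = \frac{26}{3}$ ($M = - \frac{1}{3} + 9 = \frac{26}{3} \approx 8.6667$)
$f{\left(A,v \right)} = \frac{26 A}{3}$
$L{\left(m \right)} = \frac{3}{445}$ ($L{\left(m \right)} = \frac{1}{150 + 2 \left(-5\right) \frac{1}{11 - 5}} = \frac{1}{150 + 2 \left(-5\right) \frac{1}{6}} = \frac{1}{150 - \frac{5}{3}} = \frac{1}{\frac{445}{3}} = \frac{3}{445}$)
$- L{\left(f{\left(-9,10 \right)} \right)} = \left(-1\right) \frac{3}{445} = - \frac{3}{445}$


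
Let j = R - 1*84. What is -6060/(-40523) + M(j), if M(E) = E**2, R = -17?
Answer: 413381183/40523 ≈ 10201.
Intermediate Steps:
j = -101 (j = -17 - 1*84 = -17 - 84 = -101)
-6060/(-40523) + M(j) = -6060/(-40523) + (-101)**2 = -6060*(-1/40523) + 10201 = 6060/40523 + 10201 = 413381183/40523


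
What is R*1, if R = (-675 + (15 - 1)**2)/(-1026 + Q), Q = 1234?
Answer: -479/208 ≈ -2.3029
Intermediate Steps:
R = -479/208 (R = (-675 + (15 - 1)**2)/(-1026 + 1234) = (-675 + 14**2)/208 = (-675 + 196)*(1/208) = -479*1/208 = -479/208 ≈ -2.3029)
R*1 = -479/208*1 = -479/208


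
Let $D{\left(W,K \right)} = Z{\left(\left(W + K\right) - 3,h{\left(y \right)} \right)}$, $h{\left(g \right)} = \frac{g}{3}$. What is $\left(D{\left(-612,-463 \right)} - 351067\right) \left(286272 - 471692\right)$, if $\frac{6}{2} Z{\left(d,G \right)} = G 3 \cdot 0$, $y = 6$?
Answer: $65094843140$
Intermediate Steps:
$h{\left(g \right)} = \frac{g}{3}$ ($h{\left(g \right)} = g \frac{1}{3} = \frac{g}{3}$)
$Z{\left(d,G \right)} = 0$ ($Z{\left(d,G \right)} = \frac{G 3 \cdot 0}{3} = \frac{3 G 0}{3} = \frac{1}{3} \cdot 0 = 0$)
$D{\left(W,K \right)} = 0$
$\left(D{\left(-612,-463 \right)} - 351067\right) \left(286272 - 471692\right) = \left(0 - 351067\right) \left(286272 - 471692\right) = \left(-351067\right) \left(-185420\right) = 65094843140$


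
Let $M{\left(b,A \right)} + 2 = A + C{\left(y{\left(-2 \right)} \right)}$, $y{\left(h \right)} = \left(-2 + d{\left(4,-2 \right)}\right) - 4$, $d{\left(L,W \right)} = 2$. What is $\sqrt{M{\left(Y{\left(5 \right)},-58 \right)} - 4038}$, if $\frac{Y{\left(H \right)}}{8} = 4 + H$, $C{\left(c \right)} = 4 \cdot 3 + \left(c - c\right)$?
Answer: $3 i \sqrt{454} \approx 63.922 i$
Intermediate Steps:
$y{\left(h \right)} = -4$ ($y{\left(h \right)} = \left(-2 + 2\right) - 4 = 0 - 4 = -4$)
$C{\left(c \right)} = 12$ ($C{\left(c \right)} = 12 + 0 = 12$)
$Y{\left(H \right)} = 32 + 8 H$ ($Y{\left(H \right)} = 8 \left(4 + H\right) = 32 + 8 H$)
$M{\left(b,A \right)} = 10 + A$ ($M{\left(b,A \right)} = -2 + \left(A + 12\right) = -2 + \left(12 + A\right) = 10 + A$)
$\sqrt{M{\left(Y{\left(5 \right)},-58 \right)} - 4038} = \sqrt{\left(10 - 58\right) - 4038} = \sqrt{-48 - 4038} = \sqrt{-4086} = 3 i \sqrt{454}$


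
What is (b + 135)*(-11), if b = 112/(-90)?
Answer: -66209/45 ≈ -1471.3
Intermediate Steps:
b = -56/45 (b = 112*(-1/90) = -56/45 ≈ -1.2444)
(b + 135)*(-11) = (-56/45 + 135)*(-11) = (6019/45)*(-11) = -66209/45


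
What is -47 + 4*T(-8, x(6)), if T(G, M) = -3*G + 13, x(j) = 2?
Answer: 101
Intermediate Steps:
T(G, M) = 13 - 3*G
-47 + 4*T(-8, x(6)) = -47 + 4*(13 - 3*(-8)) = -47 + 4*(13 + 24) = -47 + 4*37 = -47 + 148 = 101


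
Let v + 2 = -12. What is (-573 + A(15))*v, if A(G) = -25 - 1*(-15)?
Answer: 8162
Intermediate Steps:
v = -14 (v = -2 - 12 = -14)
A(G) = -10 (A(G) = -25 + 15 = -10)
(-573 + A(15))*v = (-573 - 10)*(-14) = -583*(-14) = 8162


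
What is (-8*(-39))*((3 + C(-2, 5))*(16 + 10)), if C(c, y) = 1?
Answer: 32448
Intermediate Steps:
(-8*(-39))*((3 + C(-2, 5))*(16 + 10)) = (-8*(-39))*((3 + 1)*(16 + 10)) = 312*(4*26) = 312*104 = 32448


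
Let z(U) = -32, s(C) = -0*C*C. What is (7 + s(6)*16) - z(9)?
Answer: 39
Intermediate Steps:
s(C) = 0 (s(C) = -0*C = -1*0 = 0)
(7 + s(6)*16) - z(9) = (7 + 0*16) - 1*(-32) = (7 + 0) + 32 = 7 + 32 = 39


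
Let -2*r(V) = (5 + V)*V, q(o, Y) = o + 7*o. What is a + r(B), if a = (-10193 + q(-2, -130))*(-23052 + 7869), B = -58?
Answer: 155001710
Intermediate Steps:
q(o, Y) = 8*o
r(V) = -V*(5 + V)/2 (r(V) = -(5 + V)*V/2 = -V*(5 + V)/2)
a = 155003247 (a = (-10193 + 8*(-2))*(-23052 + 7869) = (-10193 - 16)*(-15183) = -10209*(-15183) = 155003247)
a + r(B) = 155003247 - 1/2*(-58)*(5 - 58) = 155003247 - 1/2*(-58)*(-53) = 155003247 - 1537 = 155001710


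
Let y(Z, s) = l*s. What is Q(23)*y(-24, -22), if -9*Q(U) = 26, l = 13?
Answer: 7436/9 ≈ 826.22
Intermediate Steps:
y(Z, s) = 13*s
Q(U) = -26/9 (Q(U) = -⅑*26 = -26/9)
Q(23)*y(-24, -22) = -338*(-22)/9 = -26/9*(-286) = 7436/9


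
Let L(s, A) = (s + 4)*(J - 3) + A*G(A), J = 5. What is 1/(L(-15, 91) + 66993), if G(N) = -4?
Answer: 1/66607 ≈ 1.5013e-5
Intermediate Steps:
L(s, A) = 8 - 4*A + 2*s (L(s, A) = (s + 4)*(5 - 3) + A*(-4) = (4 + s)*2 - 4*A = (8 + 2*s) - 4*A = 8 - 4*A + 2*s)
1/(L(-15, 91) + 66993) = 1/((8 - 4*91 + 2*(-15)) + 66993) = 1/((8 - 364 - 30) + 66993) = 1/(-386 + 66993) = 1/66607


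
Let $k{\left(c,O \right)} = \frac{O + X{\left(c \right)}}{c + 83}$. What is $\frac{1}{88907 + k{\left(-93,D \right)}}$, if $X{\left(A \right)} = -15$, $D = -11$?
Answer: $\frac{5}{444548} \approx 1.1247 \cdot 10^{-5}$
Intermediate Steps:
$k{\left(c,O \right)} = \frac{-15 + O}{83 + c}$ ($k{\left(c,O \right)} = \frac{O - 15}{c + 83} = \frac{-15 + O}{83 + c}$)
$\frac{1}{88907 + k{\left(-93,D \right)}} = \frac{1}{88907 + \frac{-15 - 11}{83 - 93}} = \frac{1}{88907 + \frac{1}{-10} \left(-26\right)} = \frac{1}{88907 - - \frac{13}{5}} = \frac{1}{88907 + \frac{13}{5}} = \frac{1}{\frac{444548}{5}} = \frac{5}{444548}$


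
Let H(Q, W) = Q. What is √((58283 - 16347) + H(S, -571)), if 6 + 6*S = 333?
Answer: √167962/2 ≈ 204.92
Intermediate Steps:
S = 109/2 (S = -1 + (⅙)*333 = -1 + 111/2 = 109/2 ≈ 54.500)
√((58283 - 16347) + H(S, -571)) = √((58283 - 16347) + 109/2) = √(41936 + 109/2) = √(83981/2) = √167962/2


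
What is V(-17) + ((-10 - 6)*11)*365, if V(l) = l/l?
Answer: -64239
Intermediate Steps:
V(l) = 1
V(-17) + ((-10 - 6)*11)*365 = 1 + ((-10 - 6)*11)*365 = 1 - 16*11*365 = 1 - 176*365 = 1 - 64240 = -64239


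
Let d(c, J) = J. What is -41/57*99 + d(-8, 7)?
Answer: -1220/19 ≈ -64.211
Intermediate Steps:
-41/57*99 + d(-8, 7) = -41/57*99 + 7 = -1353/19 + 7 = -1220/19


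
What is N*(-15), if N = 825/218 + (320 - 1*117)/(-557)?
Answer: -6229065/121426 ≈ -51.299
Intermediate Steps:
N = 415271/121426 (N = 825*(1/218) + (320 - 117)*(-1/557) = 825/218 + 203*(-1/557) = 825/218 - 203/557 = 415271/121426 ≈ 3.4200)
N*(-15) = (415271/121426)*(-15) = -6229065/121426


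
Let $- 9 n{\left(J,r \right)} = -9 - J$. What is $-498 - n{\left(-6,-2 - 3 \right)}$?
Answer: $- \frac{1495}{3} \approx -498.33$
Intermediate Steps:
$n{\left(J,r \right)} = 1 + \frac{J}{9}$ ($n{\left(J,r \right)} = - \frac{-9 - J}{9} = 1 + \frac{J}{9}$)
$-498 - n{\left(-6,-2 - 3 \right)} = -498 - \left(1 + \frac{1}{9} \left(-6\right)\right) = -498 - \left(1 - \frac{2}{3}\right) = -498 - \frac{1}{3} = - \frac{1495}{3}$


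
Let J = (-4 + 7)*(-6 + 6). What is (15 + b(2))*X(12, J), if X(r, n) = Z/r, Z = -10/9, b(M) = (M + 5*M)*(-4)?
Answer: 55/18 ≈ 3.0556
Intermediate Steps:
b(M) = -24*M (b(M) = (6*M)*(-4) = -24*M)
J = 0 (J = 3*0 = 0)
Z = -10/9 (Z = -10*1/9 = -10/9 ≈ -1.1111)
X(r, n) = -10/(9*r)
(15 + b(2))*X(12, J) = (15 - 24*2)*(-10/9/12) = (15 - 48)*(-10/9*1/12) = -33*(-5/54) = 55/18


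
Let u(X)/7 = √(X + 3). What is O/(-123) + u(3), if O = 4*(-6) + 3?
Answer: 7/41 + 7*√6 ≈ 17.317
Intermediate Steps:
u(X) = 7*√(3 + X) (u(X) = 7*√(X + 3) = 7*√(3 + X))
O = -21 (O = -24 + 3 = -21)
O/(-123) + u(3) = -21/(-123) + 7*√(3 + 3) = -21*(-1/123) + 7*√6 = 7/41 + 7*√6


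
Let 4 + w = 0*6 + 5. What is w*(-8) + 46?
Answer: 38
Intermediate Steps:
w = 1 (w = -4 + (0*6 + 5) = -4 + (0 + 5) = -4 + 5 = 1)
w*(-8) + 46 = 1*(-8) + 46 = -8 + 46 = 38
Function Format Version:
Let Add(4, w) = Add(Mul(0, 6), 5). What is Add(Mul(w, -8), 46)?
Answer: 38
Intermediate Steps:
w = 1 (w = Add(-4, Add(Mul(0, 6), 5)) = Add(-4, Add(0, 5)) = Add(-4, 5) = 1)
Add(Mul(w, -8), 46) = Add(Mul(1, -8), 46) = Add(-8, 46) = 38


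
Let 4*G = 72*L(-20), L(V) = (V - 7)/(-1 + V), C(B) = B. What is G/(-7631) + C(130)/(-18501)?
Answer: -1420196/141181131 ≈ -0.010059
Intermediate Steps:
L(V) = (-7 + V)/(-1 + V)
G = 162/7 (G = (72*((-7 - 20)/(-1 - 20)))/4 = (72*(-27/(-21)))/4 = (72*(-1/21*(-27)))/4 = (72*(9/7))/4 = (¼)*(648/7) = 162/7 ≈ 23.143)
G/(-7631) + C(130)/(-18501) = (162/7)/(-7631) + 130/(-18501) = (162/7)*(-1/7631) + 130*(-1/18501) = -162/53417 - 130/18501 = -1420196/141181131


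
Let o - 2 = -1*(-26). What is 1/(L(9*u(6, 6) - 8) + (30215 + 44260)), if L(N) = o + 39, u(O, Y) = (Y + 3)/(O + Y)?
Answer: 1/74542 ≈ 1.3415e-5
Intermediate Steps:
o = 28 (o = 2 - 1*(-26) = 2 + 26 = 28)
u(O, Y) = (3 + Y)/(O + Y)
L(N) = 67 (L(N) = 28 + 39 = 67)
1/(L(9*u(6, 6) - 8) + (30215 + 44260)) = 1/(67 + (30215 + 44260)) = 1/(67 + 74475) = 1/74542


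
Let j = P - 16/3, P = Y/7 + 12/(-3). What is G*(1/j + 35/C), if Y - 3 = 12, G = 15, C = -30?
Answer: -5915/302 ≈ -19.586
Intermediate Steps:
Y = 15 (Y = 3 + 12 = 15)
P = -13/7 (P = 15/7 + 12/(-3) = 15*(⅐) + 12*(-⅓) = 15/7 - 4 = -13/7 ≈ -1.8571)
j = -151/21 (j = -13/7 - 16/3 = -151/21 ≈ -7.1905)
G*(1/j + 35/C) = 15*(1/(-151/21) + 35/(-30)) = 15*(-21/151 + 35*(-1/30)) = 15*(-21/151 - 7/6) = 15*(-1183/906) = -5915/302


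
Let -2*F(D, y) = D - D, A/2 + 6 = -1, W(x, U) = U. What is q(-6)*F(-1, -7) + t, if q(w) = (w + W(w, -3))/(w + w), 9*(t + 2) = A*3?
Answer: -20/3 ≈ -6.6667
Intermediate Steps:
A = -14 (A = -12 + 2*(-1) = -12 - 2 = -14)
t = -20/3 (t = -2 + (-14*3)/9 = -2 + (⅑)*(-42) = -2 - 14/3 = -20/3 ≈ -6.6667)
F(D, y) = 0 (F(D, y) = -(D - D)/2 = -½*0 = 0)
q(w) = (-3 + w)/(2*w) (q(w) = (w - 3)/(w + w) = (-3 + w)/((2*w)) = (-3 + w)*(1/(2*w)) = (-3 + w)/(2*w))
q(-6)*F(-1, -7) + t = ((½)*(-3 - 6)/(-6))*0 - 20/3 = ((½)*(-⅙)*(-9))*0 - 20/3 = (¾)*0 - 20/3 = 0 - 20/3 = -20/3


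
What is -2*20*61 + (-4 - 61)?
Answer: -2505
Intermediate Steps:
-2*20*61 + (-4 - 61) = -1*40*61 - 65 = -40*61 - 65 = -2440 - 65 = -2505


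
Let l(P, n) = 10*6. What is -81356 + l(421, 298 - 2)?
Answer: -81296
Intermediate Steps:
l(P, n) = 60
-81356 + l(421, 298 - 2) = -81356 + 60 = -81296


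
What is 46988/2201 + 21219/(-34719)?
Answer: 7439781/358763 ≈ 20.737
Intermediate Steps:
46988/2201 + 21219/(-34719) = 46988*(1/2201) + 21219*(-1/34719) = 46988/2201 - 7073/11573 = 7439781/358763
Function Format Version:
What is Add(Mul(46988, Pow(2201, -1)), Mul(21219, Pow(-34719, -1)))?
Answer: Rational(7439781, 358763) ≈ 20.737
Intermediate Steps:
Add(Mul(46988, Pow(2201, -1)), Mul(21219, Pow(-34719, -1))) = Add(Mul(46988, Rational(1, 2201)), Mul(21219, Rational(-1, 34719))) = Add(Rational(46988, 2201), Rational(-7073, 11573)) = Rational(7439781, 358763)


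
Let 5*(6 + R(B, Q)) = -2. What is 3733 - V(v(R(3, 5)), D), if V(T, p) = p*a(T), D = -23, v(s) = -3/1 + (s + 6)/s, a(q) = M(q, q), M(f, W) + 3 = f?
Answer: 57543/16 ≈ 3596.4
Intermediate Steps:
M(f, W) = -3 + f
a(q) = -3 + q
R(B, Q) = -32/5 (R(B, Q) = -6 + (1/5)*(-2) = -6 - 2/5 = -32/5)
v(s) = -3 + (6 + s)/s (v(s) = -3*1 + (6 + s)/s = -3 + (6 + s)/s)
V(T, p) = p*(-3 + T)
3733 - V(v(R(3, 5)), D) = 3733 - (-23)*(-3 + (-2 + 6/(-32/5))) = 3733 - (-23)*(-3 + (-2 + 6*(-5/32))) = 3733 - (-23)*(-3 + (-2 - 15/16)) = 3733 - (-23)*(-3 - 47/16) = 3733 - (-23)*(-95)/16 = 3733 - 1*2185/16 = 3733 - 2185/16 = 57543/16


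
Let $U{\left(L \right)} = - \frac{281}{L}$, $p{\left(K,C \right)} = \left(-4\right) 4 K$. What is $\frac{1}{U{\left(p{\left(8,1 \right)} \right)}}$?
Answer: $\frac{128}{281} \approx 0.45552$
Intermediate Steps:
$p{\left(K,C \right)} = - 16 K$
$\frac{1}{U{\left(p{\left(8,1 \right)} \right)}} = \frac{1}{\left(-281\right) \frac{1}{\left(-16\right) 8}} = \frac{1}{\left(-281\right) \frac{1}{-128}} = \frac{1}{\left(-281\right) \left(- \frac{1}{128}\right)} = \frac{1}{\frac{281}{128}} = \frac{128}{281}$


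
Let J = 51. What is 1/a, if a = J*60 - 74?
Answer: 1/2986 ≈ 0.00033490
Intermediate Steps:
a = 2986 (a = 51*60 - 74 = 3060 - 74 = 2986)
1/a = 1/2986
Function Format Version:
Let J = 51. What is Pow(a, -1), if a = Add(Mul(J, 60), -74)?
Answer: Rational(1, 2986) ≈ 0.00033490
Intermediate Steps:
a = 2986 (a = Add(Mul(51, 60), -74) = Add(3060, -74) = 2986)
Pow(a, -1) = Pow(2986, -1) = Rational(1, 2986)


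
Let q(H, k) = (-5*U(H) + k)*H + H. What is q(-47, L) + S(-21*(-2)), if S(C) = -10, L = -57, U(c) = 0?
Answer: 2622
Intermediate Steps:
q(H, k) = H + H*k (q(H, k) = (-5*0 + k)*H + H = (0 + k)*H + H = k*H + H = H*k + H = H + H*k)
q(-47, L) + S(-21*(-2)) = -47*(1 - 57) - 10 = -47*(-56) - 10 = 2632 - 10 = 2622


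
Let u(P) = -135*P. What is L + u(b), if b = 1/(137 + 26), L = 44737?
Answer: 7291996/163 ≈ 44736.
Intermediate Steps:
b = 1/163 ≈ 0.0061350
L + u(b) = 44737 - 135*1/163 = 44737 - 135/163 = 7291996/163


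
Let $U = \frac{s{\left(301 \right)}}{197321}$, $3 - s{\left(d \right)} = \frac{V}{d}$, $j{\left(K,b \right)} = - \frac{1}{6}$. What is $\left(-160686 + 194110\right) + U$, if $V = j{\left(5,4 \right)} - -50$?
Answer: $\frac{11911034334943}{356361726} \approx 33424.0$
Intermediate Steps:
$j{\left(K,b \right)} = - \frac{1}{6}$ ($j{\left(K,b \right)} = \left(-1\right) \frac{1}{6} = - \frac{1}{6}$)
$V = \frac{299}{6}$ ($V = - \frac{1}{6} - -50 = - \frac{1}{6} + 50 = \frac{299}{6} \approx 49.833$)
$s{\left(d \right)} = 3 - \frac{299}{6 d}$
$U = \frac{5119}{356361726}$ ($U = \frac{3 - \frac{299}{6 \cdot 301}}{197321} = \left(3 - \frac{299}{1806}\right) \frac{1}{197321} = \frac{5119}{1806} \cdot \frac{1}{197321} = \frac{5119}{356361726} \approx 1.4365 \cdot 10^{-5}$)
$\left(-160686 + 194110\right) + U = \left(-160686 + 194110\right) + \frac{5119}{356361726} = 33424 + \frac{5119}{356361726} = \frac{11911034334943}{356361726}$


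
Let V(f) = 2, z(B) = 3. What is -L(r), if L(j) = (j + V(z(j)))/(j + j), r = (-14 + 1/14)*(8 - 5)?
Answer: -557/1170 ≈ -0.47607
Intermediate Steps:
r = -585/14 (r = (-14 + 1/14)*3 = -195/14*3 = -585/14 ≈ -41.786)
L(j) = (2 + j)/(2*j) (L(j) = (j + 2)/(j + j) = (2 + j)/((2*j)) = (2 + j)*(1/(2*j)) = (2 + j)/(2*j))
-L(r) = -(2 - 585/14)/(2*(-585/14)) = -(-14)*(-557)/(2*585*14) = -1*557/1170 = -557/1170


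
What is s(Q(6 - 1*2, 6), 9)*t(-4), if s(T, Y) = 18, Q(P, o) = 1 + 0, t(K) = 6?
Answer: 108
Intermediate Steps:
Q(P, o) = 1
s(Q(6 - 1*2, 6), 9)*t(-4) = 18*6 = 108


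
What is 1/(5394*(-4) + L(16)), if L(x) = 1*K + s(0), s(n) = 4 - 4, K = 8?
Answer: -1/21568 ≈ -4.6365e-5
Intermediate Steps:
s(n) = 0
L(x) = 8 (L(x) = 1*8 + 0 = 8 + 0 = 8)
1/(5394*(-4) + L(16)) = 1/(5394*(-4) + 8) = 1/(-21576 + 8) = 1/(-21568) = -1/21568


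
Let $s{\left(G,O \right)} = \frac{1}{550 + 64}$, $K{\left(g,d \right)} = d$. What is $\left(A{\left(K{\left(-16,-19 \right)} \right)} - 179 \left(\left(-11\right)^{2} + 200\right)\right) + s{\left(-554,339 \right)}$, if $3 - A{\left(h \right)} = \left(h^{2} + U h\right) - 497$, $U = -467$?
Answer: $- \frac{40642501}{614} \approx -66193.0$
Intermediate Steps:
$s{\left(G,O \right)} = \frac{1}{614}$
$A{\left(h \right)} = 500 - h^{2} + 467 h$ ($A{\left(h \right)} = 3 - \left(\left(h^{2} - 467 h\right) - 497\right) = 3 - \left(-497 + h^{2} - 467 h\right) = 3 + \left(497 - h^{2} + 467 h\right) = 500 - h^{2} + 467 h$)
$\left(A{\left(K{\left(-16,-19 \right)} \right)} - 179 \left(\left(-11\right)^{2} + 200\right)\right) + s{\left(-554,339 \right)} = \left(\left(500 - \left(-19\right)^{2} + 467 \left(-19\right)\right) - 179 \left(\left(-11\right)^{2} + 200\right)\right) + \frac{1}{614} = \left(\left(500 - 361 - 8873\right) - 179 \left(121 + 200\right)\right) + \frac{1}{614} = \left(\left(500 - 361 - 8873\right) - 57459\right) + \frac{1}{614} = \left(-8734 - 57459\right) + \frac{1}{614} = -66193 + \frac{1}{614} = - \frac{40642501}{614}$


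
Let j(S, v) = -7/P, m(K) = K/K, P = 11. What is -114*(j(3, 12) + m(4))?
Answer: -456/11 ≈ -41.455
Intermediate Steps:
m(K) = 1
j(S, v) = -7/11
-114*(j(3, 12) + m(4)) = -114*(-7/11 + 1) = -114*4/11 = -456/11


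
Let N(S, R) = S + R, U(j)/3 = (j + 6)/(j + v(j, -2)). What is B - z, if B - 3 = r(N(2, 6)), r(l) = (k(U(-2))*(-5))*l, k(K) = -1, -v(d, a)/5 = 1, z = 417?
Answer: -374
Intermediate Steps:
v(d, a) = -5 (v(d, a) = -5*1 = -5)
U(j) = 3*(6 + j)/(-5 + j) (U(j) = 3*((j + 6)/(j - 5)) = 3*((6 + j)/(-5 + j)) = 3*(6 + j)/(-5 + j))
N(S, R) = R + S
r(l) = 5*l (r(l) = (-1*(-5))*l = 5*l)
B = 43 (B = 3 + 5*(6 + 2) = 3 + 5*8 = 3 + 40 = 43)
B - z = 43 - 1*417 = 43 - 417 = -374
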